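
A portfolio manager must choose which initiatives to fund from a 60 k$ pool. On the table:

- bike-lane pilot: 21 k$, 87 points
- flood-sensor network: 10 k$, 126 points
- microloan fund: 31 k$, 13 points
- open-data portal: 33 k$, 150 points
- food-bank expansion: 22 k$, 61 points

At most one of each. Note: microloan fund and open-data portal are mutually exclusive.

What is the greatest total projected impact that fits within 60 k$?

Density check — flood-sensor network 12.60, open-data portal 4.55, bike-lane pilot 4.14, food-bank expansion 2.77 are the best per k$.
Taking flood-sensor network + open-data portal: 43 k$ used, 276 in projected impact.
Next best is bike-lane pilot + flood-sensor network + food-bank expansion at 274 (53 k$) — short by 2.

276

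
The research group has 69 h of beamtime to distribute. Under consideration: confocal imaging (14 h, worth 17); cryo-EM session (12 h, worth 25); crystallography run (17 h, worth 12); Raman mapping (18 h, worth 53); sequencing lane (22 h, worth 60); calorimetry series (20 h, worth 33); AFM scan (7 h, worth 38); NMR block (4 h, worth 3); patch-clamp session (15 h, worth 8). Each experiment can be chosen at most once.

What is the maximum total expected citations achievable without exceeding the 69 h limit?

184

Ranking by ratio (expected citations/h): AFM scan 5.43, Raman mapping 2.94, sequencing lane 2.73, cryo-EM session 2.08.
A density-first pass picks cryo-EM session + Raman mapping + sequencing lane + AFM scan + NMR block — 179 at 63 h.
Dropping cryo-EM session and NMR block frees 16 h; slotting in calorimetry series (20 h) lifts the total to 184 at 67 h.
The closest alternative, cryo-EM session + Raman mapping + sequencing lane + AFM scan + NMR block, reaches only 179.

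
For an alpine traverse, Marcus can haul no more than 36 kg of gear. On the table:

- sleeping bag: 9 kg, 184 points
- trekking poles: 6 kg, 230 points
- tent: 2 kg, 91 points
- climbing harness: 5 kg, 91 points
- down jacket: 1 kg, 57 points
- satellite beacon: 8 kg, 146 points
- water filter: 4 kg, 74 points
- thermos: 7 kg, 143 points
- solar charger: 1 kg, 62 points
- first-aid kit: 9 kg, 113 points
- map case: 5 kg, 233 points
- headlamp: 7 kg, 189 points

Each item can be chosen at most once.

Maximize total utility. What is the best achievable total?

Density check — solar charger 62.00, down jacket 57.00, map case 46.60, tent 45.50 are the best per kg.
The ratio heuristic lands on sleeping bag + trekking poles + tent + down jacket + water filter + solar charger + map case + headlamp (1120) but leaves 1 kg idle.
Replace water filter with climbing harness: the trade gains 17 net, giving 1137 at 36 kg.
An exhaustive check of the 4096 subsets confirms 1137.

1137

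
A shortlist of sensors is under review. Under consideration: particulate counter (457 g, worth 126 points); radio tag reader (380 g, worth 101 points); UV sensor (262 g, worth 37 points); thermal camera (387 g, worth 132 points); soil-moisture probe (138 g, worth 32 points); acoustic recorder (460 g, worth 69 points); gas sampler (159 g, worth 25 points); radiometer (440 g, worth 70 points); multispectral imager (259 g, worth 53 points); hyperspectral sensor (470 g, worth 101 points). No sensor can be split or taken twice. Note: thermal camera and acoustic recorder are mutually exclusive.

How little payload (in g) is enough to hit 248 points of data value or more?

844

Minimise g subject to total data value ≥ 248.
Taking particulate counter + thermal camera gives 258 (≥ 248) for 844 g.
No combination under 844 g hits 248.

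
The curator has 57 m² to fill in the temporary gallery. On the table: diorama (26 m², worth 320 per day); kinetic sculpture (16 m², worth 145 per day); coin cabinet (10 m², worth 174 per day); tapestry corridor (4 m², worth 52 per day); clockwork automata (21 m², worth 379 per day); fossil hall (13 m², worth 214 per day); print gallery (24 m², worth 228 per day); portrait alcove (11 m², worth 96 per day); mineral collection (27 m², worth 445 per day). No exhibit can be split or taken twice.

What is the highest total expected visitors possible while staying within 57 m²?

The ratio heuristic lands on coin cabinet + tapestry corridor + clockwork automata + fossil hall (819) but leaves 9 m² idle.
The 21 m² tied up in clockwork automata is better spent on mineral collection — total rises to 885 (54 m²).
No other feasible combination exceeds 885.

885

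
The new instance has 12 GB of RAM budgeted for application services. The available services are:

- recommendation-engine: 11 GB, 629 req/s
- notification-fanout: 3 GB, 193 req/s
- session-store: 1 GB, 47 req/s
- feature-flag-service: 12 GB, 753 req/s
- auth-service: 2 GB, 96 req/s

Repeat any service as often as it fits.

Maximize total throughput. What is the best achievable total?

Best packing: 4×notification-fanout — 12 GB, 772 total.
Every other selection either busts 12 GB or fails to beat 772.

772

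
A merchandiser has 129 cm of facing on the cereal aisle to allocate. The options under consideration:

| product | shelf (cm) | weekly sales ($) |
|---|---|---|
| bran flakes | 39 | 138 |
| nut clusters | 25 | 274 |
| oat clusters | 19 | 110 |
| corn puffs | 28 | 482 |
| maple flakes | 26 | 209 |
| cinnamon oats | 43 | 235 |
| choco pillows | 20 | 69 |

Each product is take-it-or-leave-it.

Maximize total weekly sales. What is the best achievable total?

1200

A density-first pass picks nut clusters + oat clusters + corn puffs + maple flakes + choco pillows — 1144 at 118 cm.
Replace oat clusters and choco pillows with cinnamon oats: the trade gains 56 net, giving 1200 at 122 cm.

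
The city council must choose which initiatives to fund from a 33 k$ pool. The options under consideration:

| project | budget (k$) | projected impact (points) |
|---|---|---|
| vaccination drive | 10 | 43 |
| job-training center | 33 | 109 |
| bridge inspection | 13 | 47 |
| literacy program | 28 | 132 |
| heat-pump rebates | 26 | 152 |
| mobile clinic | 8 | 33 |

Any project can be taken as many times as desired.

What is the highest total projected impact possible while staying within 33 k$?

Ranking by ratio (projected impact/k$): heat-pump rebates 5.85, literacy program 4.71, vaccination drive 4.30, mobile clinic 4.12.
Taking heat-pump rebates: 26 k$ used, 152 in projected impact.

152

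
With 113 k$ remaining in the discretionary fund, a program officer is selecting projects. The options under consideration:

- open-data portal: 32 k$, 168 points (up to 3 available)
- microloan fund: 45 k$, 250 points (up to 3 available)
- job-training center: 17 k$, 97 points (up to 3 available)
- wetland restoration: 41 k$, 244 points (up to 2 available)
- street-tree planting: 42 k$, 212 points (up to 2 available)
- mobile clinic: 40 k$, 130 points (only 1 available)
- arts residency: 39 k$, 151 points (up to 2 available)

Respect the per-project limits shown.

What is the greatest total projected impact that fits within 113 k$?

The ratio heuristic lands on job-training center + 2×wetland restoration (585) but leaves 14 k$ idle.
Dropping 2×wetland restoration frees 82 k$; slotting in open-data portal + microloan fund + job-training center (94 k$) lifts the total to 612 at 111 k$.
Every other selection either busts 113 k$ or exceeds an availability limit or fails to beat 612.

612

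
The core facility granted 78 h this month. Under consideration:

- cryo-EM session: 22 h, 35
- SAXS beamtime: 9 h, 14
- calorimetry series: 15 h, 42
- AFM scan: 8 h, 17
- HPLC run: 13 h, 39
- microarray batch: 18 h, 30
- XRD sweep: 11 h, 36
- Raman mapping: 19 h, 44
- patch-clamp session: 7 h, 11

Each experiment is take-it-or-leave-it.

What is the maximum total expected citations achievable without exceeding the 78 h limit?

192

Ranking by ratio (expected citations/h): XRD sweep 3.27, HPLC run 3.00, calorimetry series 2.80.
Taking the top-ratio experiments first gives calorimetry series + AFM scan + HPLC run + XRD sweep + Raman mapping + patch-clamp session for 189 (73 h).
The 7 h tied up in patch-clamp session is better spent on SAXS beamtime — total rises to 192 (75 h).
An exhaustive check of the 512 subsets confirms 192.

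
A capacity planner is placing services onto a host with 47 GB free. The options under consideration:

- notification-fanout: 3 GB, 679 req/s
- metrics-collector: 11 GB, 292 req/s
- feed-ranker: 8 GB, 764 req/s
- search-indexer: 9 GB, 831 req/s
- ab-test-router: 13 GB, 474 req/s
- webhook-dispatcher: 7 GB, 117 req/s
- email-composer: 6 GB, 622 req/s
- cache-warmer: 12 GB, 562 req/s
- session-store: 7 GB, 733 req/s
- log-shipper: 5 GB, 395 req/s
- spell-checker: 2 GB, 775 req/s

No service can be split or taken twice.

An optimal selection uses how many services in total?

Optimal total is 4966.
notification-fanout + feed-ranker + search-indexer + email-composer + cache-warmer + session-store + spell-checker hits 4966 at 47 GB.
All optima have 7 services.

7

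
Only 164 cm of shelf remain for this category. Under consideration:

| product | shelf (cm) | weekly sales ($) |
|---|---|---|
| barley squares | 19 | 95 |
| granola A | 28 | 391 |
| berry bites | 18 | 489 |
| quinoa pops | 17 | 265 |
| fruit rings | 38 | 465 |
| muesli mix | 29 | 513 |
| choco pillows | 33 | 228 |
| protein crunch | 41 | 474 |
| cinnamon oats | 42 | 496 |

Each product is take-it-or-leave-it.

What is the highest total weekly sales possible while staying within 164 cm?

2363

Density check — berry bites 27.17, muesli mix 17.69, quinoa pops 15.59, granola A 13.96 are the best per cm.
Greedy by ratio would take granola A + berry bites + quinoa pops + fruit rings + muesli mix + choco pillows: 163 cm used, total 2351.
Reworking the packing: granola A + berry bites + muesli mix + protein crunch + cinnamon oats uses 158 cm and improves the total to 2363.
The spare 6 cm is too small for any remaining product, and no exchange beats 2363.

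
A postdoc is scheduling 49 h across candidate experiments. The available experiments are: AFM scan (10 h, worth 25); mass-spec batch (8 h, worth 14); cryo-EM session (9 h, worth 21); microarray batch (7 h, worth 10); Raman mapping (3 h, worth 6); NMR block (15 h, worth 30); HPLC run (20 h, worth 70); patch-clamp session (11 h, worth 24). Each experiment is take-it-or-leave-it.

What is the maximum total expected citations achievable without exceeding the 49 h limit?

133

Taking the top-ratio experiments first gives AFM scan + cryo-EM session + microarray batch + Raman mapping + HPLC run for 132 (49 h).
Reworking the packing: AFM scan + mass-spec batch + HPLC run + patch-clamp session uses 49 h and improves the total to 133.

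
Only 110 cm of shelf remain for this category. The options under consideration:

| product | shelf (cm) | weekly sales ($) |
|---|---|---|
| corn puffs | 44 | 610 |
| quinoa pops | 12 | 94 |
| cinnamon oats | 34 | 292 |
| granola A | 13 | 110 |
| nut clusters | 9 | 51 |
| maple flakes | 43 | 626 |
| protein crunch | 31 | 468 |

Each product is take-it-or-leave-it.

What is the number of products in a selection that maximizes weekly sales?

Best achievable weekly sales is 1397.
corn puffs + granola A + nut clusters + maple flakes hits 1397 at 109 cm.
All optima have 4 products.

4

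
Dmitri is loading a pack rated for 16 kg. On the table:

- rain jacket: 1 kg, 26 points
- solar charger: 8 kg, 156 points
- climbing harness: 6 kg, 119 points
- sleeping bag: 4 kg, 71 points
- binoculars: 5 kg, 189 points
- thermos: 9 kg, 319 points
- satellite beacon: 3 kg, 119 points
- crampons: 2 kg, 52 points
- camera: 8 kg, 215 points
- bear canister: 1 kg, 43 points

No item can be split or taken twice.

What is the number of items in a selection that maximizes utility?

Optimal total is 577.
One optimal bundle: rain jacket + binoculars + thermos + bear canister (16 kg).
Every optimal selection uses 4 items.

4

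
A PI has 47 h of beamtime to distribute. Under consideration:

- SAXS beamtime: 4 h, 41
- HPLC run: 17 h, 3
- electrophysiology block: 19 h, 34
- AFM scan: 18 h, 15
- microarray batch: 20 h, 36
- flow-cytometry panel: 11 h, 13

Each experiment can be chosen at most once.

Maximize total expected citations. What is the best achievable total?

Ranking by ratio (expected citations/h): SAXS beamtime 10.25, microarray batch 1.80, electrophysiology block 1.79.
Taking SAXS beamtime + electrophysiology block + microarray batch: 43 h used, 111 in expected citations.
Runner-up SAXS beamtime + AFM scan + microarray batch tops out at 92.

111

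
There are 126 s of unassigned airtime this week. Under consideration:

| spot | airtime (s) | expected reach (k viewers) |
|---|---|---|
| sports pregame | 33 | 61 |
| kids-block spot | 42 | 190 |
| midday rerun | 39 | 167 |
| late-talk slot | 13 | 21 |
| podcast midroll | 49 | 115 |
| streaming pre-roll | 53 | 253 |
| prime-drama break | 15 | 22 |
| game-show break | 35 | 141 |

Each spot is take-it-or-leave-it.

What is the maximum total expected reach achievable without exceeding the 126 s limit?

498

Ranking by ratio (expected reach/s): streaming pre-roll 4.77, kids-block spot 4.52, midday rerun 4.28, game-show break 4.03.
Greedy by ratio would take kids-block spot + late-talk slot + streaming pre-roll + prime-drama break: 123 s used, total 486.
Reworking the packing: kids-block spot + midday rerun + game-show break uses 116 s and improves the total to 498.
An exhaustive check of the 256 subsets confirms 498.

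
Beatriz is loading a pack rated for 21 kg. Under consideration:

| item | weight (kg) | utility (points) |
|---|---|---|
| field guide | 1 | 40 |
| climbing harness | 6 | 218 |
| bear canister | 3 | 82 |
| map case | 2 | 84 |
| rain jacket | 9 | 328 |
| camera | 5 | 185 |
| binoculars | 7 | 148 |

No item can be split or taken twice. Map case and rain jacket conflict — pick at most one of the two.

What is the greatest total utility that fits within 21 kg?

771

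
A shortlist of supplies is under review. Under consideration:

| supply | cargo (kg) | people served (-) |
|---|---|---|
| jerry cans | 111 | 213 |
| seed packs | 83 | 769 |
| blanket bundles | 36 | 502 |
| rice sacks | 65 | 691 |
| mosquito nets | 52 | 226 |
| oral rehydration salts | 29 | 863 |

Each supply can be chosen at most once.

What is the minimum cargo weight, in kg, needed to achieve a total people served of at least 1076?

65

Look for the lowest-cargo combination reaching 1076.
Taking blanket bundles + oral rehydration salts gives 1365 (≥ 1076) for 65 kg.
Below 65 kg the best achievable stays under 1076.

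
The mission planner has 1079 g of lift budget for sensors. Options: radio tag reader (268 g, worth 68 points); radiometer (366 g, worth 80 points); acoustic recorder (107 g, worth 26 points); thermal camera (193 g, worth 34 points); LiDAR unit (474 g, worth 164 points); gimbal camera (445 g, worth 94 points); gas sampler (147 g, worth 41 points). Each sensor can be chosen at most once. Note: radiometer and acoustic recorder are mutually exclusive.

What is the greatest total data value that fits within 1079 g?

The ratio ordering already packs tightly: radio tag reader + acoustic recorder + LiDAR unit + gas sampler, 996 g, 299.

299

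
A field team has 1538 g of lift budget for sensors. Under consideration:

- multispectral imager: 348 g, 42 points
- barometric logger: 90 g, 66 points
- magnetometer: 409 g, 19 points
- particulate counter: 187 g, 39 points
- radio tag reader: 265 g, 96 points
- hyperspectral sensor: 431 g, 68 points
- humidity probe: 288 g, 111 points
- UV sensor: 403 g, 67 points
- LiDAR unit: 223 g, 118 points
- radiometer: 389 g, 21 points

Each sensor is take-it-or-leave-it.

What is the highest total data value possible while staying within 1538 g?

498

The ratio heuristic lands on barometric logger + particulate counter + radio tag reader + humidity probe + UV sensor + LiDAR unit (497) but leaves 82 g idle.
Dropping UV sensor frees 403 g; slotting in hyperspectral sensor (431 g) lifts the total to 498 at 1484 g.
Next best is barometric logger + particulate counter + radio tag reader + humidity probe + UV sensor + LiDAR unit at 497 (1456 g) — short by 1.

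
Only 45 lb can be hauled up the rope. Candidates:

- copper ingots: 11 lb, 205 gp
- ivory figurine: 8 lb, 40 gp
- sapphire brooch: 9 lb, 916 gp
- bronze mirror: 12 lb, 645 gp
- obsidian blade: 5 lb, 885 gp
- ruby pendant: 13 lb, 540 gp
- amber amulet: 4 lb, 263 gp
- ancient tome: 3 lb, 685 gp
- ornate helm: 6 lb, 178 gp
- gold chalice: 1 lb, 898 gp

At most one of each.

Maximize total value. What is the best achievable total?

4569

By value per lb: gold chalice 898.00, ancient tome 228.33, obsidian blade 177.00 lead.
Filling by ratio: sapphire brooch + bronze mirror + obsidian blade + amber amulet + ancient tome + ornate helm + gold chalice for 4470, with 5 lb left unused.
Dropping amber amulet and ornate helm frees 10 lb; slotting in ruby pendant (13 lb) lifts the total to 4569 at 43 lb.
Next best is copper ingots + sapphire brooch + bronze mirror + obsidian blade + amber amulet + ancient tome + gold chalice at 4497 (45 lb) — short by 72.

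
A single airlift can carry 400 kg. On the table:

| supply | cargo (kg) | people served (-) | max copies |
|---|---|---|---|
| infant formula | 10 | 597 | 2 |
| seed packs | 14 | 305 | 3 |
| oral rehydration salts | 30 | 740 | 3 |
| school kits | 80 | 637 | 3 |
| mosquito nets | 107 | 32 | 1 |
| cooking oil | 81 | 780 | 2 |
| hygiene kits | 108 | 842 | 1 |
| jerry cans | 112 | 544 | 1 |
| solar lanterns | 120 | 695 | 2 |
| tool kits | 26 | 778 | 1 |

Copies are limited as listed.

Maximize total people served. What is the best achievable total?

6729

A density-first pass picks 2×infant formula + 3×seed packs + 3×oral rehydration salts + 2×cooking oil + tool kits — 6667 at 340 kg.
The 81 kg tied up in cooking oil is better spent on hygiene kits — total rises to 6729 (367 kg).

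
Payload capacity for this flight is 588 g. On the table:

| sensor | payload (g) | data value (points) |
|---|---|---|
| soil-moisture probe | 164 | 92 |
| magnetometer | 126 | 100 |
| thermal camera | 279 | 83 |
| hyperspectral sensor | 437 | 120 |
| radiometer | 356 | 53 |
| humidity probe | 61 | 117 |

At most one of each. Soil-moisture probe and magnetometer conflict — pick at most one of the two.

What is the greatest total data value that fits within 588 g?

By data value per g: humidity probe 1.92, magnetometer 0.79, soil-moisture probe 0.56 lead.
Best packing: magnetometer + thermal camera + humidity probe — 466 g, 300 total.

300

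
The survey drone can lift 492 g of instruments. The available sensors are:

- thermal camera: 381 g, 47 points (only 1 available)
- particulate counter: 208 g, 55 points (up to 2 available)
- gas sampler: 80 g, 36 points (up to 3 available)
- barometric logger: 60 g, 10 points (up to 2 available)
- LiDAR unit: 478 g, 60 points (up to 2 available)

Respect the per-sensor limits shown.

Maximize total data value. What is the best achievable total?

163

The ratio ordering already packs tightly: particulate counter + 3×gas sampler, 448 g, 163.
The spare 44 g is too small for any remaining sensor, and no exchange beats 163.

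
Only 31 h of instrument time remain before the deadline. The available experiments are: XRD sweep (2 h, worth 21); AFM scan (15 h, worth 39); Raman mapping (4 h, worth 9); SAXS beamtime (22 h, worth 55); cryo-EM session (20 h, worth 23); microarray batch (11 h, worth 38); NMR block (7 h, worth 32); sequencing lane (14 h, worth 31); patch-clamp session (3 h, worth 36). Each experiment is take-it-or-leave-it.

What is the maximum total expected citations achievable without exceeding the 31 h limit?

137

By expected citations per h: patch-clamp session 12.00, XRD sweep 10.50, NMR block 4.57 lead.
Greedy by ratio would take XRD sweep + Raman mapping + microarray batch + NMR block + patch-clamp session: 27 h used, total 136.
The 11 h tied up in microarray batch is better spent on AFM scan — total rises to 137 (31 h).
No other feasible combination exceeds 137.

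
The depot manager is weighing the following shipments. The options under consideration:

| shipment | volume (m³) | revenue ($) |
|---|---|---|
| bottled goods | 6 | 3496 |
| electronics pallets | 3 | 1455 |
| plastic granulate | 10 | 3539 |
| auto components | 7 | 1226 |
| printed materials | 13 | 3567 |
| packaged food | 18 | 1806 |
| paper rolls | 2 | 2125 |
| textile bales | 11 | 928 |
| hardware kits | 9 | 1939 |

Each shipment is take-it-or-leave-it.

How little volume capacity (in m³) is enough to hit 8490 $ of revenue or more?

18

Minimise m³ subject to total revenue ≥ 8490.
Taking bottled goods + plastic granulate + paper rolls gives 9160 (≥ 8490) for 18 m³.
No combination under 18 m³ hits 8490.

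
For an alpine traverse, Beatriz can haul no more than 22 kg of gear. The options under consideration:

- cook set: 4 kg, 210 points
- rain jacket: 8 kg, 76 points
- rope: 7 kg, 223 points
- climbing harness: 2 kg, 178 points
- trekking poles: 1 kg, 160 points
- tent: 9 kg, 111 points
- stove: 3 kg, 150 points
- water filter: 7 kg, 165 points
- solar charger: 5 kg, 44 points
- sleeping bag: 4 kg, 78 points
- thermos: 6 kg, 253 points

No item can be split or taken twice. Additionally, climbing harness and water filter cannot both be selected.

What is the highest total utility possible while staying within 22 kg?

The ratio ordering already packs tightly: cook set + climbing harness + trekking poles + stove + sleeping bag + thermos, 20 kg, 1029.

1029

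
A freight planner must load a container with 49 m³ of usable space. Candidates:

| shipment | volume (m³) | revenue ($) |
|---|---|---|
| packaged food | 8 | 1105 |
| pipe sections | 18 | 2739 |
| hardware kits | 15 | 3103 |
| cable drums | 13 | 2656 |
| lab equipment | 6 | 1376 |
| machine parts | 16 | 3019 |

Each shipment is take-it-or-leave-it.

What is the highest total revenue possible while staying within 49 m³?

By revenue per m³: lab equipment 229.33, hardware kits 206.87, cable drums 204.31 lead.
A density-first pass picks packaged food + hardware kits + cable drums + lab equipment — 8240 at 42 m³.
Reworking the packing: pipe sections + hardware kits + machine parts uses 49 m³ and improves the total to 8861.
An exhaustive check of the 64 subsets confirms 8861.

8861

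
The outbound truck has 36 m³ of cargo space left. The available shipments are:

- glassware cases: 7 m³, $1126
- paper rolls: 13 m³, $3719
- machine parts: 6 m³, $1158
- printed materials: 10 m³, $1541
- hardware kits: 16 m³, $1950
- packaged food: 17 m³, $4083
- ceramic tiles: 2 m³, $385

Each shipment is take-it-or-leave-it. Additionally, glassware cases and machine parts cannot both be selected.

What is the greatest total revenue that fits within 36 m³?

8960

The ratio ordering already packs tightly: paper rolls + machine parts + packaged food, 36 m³, 8960.
No other feasible combination exceeds 8960.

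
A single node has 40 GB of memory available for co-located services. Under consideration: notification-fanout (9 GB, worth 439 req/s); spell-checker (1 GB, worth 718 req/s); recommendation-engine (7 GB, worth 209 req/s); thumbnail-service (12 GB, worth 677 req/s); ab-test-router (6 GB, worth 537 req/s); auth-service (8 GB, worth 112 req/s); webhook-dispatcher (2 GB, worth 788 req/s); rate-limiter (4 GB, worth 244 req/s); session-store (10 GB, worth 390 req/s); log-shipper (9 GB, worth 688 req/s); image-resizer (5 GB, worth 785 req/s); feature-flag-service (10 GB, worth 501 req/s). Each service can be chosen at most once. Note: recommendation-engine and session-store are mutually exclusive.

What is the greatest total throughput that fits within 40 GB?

4437

Density check — spell-checker 718.00, webhook-dispatcher 394.00, image-resizer 157.00, ab-test-router 89.50 are the best per GB.
Best packing: spell-checker + thumbnail-service + ab-test-router + webhook-dispatcher + rate-limiter + log-shipper + image-resizer — 39 GB, 4437 total.
No other feasible combination exceeds 4437.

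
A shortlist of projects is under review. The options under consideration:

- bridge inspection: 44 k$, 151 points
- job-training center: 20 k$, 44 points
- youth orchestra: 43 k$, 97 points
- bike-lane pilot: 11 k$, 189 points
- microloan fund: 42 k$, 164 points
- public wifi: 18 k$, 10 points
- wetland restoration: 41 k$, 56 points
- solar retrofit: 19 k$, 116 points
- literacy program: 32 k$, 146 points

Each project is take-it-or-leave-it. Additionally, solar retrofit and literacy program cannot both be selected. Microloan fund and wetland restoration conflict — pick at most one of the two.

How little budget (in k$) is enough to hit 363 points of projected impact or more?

63

Minimise k$ subject to total projected impact ≥ 363.
Taking job-training center + bike-lane pilot + literacy program gives 379 (≥ 363) for 63 k$.
Below 63 k$ the best achievable stays under 363.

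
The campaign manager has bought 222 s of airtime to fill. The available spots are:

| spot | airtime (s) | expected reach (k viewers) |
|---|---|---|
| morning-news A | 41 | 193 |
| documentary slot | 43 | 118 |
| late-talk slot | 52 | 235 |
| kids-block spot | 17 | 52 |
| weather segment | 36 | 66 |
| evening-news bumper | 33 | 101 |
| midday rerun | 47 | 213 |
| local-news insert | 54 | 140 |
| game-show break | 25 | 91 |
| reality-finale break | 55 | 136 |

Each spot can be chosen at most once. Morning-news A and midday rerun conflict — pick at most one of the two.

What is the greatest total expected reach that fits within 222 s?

812

Morning-news A + late-talk slot + kids-block spot + evening-news bumper + local-news insert + game-show break uses 222 of the 222 s and totals 812.
Every other selection either busts 222 s or breaks a pairing rule or fails to beat 812.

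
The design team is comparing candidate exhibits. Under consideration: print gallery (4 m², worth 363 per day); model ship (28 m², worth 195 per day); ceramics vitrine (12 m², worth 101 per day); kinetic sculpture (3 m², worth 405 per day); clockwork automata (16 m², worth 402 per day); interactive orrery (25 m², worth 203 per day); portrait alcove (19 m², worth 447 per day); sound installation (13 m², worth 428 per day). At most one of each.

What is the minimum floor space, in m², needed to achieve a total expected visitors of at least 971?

Minimise m² subject to total expected visitors ≥ 971.
Taking print gallery + kinetic sculpture + sound installation gives 1196 (≥ 971) for 20 m².
Below 20 m² the best achievable stays under 971.

20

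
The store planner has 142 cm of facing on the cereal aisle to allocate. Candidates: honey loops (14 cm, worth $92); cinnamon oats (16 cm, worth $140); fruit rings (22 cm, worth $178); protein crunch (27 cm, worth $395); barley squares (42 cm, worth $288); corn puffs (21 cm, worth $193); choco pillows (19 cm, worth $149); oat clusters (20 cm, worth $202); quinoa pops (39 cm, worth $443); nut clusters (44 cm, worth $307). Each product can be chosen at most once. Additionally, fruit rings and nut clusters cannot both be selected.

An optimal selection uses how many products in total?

Best achievable weekly sales is 1522.
For example cinnamon oats + protein crunch + corn puffs + choco pillows + oat clusters + quinoa pops achieves it, using 142 cm.
Every optimal selection uses 6 products.

6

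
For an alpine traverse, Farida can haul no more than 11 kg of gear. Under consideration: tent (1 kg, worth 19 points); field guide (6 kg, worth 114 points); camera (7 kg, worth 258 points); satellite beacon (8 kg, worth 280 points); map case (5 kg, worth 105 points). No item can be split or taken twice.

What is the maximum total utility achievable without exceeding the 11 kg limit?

299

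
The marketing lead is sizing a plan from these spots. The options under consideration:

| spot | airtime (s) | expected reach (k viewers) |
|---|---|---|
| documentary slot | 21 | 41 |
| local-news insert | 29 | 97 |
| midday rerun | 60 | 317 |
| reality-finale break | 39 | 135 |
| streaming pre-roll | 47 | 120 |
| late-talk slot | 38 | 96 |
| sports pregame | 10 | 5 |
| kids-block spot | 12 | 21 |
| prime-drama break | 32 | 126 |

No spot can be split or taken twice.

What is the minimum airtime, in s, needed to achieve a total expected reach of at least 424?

Look for the lowest-airtime combination reaching 424.
midday rerun + prime-drama break reaches 443 using 92 s.
No combination under 92 s hits 424.

92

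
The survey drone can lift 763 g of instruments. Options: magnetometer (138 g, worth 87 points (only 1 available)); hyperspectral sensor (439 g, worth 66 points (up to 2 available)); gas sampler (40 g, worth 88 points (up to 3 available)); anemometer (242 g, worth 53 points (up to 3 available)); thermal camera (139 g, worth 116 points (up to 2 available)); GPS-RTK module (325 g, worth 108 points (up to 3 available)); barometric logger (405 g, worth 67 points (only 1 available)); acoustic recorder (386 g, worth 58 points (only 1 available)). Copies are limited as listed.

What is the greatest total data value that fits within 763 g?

Filling by ratio: magnetometer + 3×gas sampler + 2×thermal camera for 583, with 227 g left unused.
Replace magnetometer with GPS-RTK module: the trade gains 21 net, giving 604 at 723 g.
Nothing else within 763 g beats 604.

604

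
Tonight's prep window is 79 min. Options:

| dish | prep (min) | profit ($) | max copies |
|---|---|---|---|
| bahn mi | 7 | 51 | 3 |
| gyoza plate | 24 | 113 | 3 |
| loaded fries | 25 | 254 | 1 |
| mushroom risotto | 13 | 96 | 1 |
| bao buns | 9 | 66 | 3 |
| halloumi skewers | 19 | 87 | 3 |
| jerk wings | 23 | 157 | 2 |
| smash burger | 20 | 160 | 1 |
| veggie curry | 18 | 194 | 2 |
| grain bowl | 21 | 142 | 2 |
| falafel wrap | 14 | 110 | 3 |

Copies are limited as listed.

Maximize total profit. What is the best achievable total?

Ranking by ratio (profit/min): veggie curry 10.78, loaded fries 10.16, smash burger 8.00.
A density-first pass picks loaded fries + 2×veggie curry + falafel wrap — 752 at 75 min.
Replace falafel wrap with 2×bao buns: the trade gains 22 net, giving 774 at 79 min.
Every other selection either busts 79 min or exceeds an availability limit or fails to beat 774.

774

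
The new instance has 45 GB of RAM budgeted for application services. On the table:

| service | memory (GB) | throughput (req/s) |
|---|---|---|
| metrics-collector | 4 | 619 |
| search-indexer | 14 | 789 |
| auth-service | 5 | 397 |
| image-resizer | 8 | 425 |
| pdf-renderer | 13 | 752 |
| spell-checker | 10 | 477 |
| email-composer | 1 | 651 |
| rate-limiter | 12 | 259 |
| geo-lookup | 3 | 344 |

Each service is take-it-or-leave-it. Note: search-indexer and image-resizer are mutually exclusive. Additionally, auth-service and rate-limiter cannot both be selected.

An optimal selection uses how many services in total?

Best achievable throughput is 3665.
For example metrics-collector + auth-service + image-resizer + pdf-renderer + spell-checker + email-composer + geo-lookup achieves it, using 44 GB.
Every optimal selection uses 7 services.

7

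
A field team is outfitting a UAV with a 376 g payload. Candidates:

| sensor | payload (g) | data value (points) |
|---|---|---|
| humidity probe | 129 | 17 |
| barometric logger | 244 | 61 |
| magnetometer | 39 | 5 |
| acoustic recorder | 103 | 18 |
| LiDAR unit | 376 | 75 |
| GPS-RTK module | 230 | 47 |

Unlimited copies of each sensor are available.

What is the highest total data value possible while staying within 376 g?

79

Density check — barometric logger 0.25, GPS-RTK module 0.20, LiDAR unit 0.20 are the best per g.
Barometric logger + acoustic recorder uses 347 of the 376 g and totals 79.
That's the maximum — no swap from here does better than 79.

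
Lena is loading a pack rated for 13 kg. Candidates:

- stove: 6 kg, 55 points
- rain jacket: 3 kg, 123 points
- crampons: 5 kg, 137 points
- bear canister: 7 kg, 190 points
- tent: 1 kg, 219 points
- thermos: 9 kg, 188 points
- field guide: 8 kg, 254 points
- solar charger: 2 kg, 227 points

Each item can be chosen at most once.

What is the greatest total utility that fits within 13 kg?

759

Taking the top-ratio items first gives rain jacket + crampons + tent + solar charger for 706 (11 kg).
Dropping crampons frees 5 kg; slotting in bear canister (7 kg) lifts the total to 759 at 13 kg.
Next best is rain jacket + crampons + tent + solar charger at 706 (11 kg) — short by 53.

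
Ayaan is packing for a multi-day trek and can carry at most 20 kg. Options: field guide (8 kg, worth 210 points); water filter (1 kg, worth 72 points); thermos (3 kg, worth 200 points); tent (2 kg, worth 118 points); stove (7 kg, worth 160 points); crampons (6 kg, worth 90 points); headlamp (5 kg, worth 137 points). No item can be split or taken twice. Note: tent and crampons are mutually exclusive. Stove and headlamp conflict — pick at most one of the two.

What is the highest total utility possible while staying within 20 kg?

737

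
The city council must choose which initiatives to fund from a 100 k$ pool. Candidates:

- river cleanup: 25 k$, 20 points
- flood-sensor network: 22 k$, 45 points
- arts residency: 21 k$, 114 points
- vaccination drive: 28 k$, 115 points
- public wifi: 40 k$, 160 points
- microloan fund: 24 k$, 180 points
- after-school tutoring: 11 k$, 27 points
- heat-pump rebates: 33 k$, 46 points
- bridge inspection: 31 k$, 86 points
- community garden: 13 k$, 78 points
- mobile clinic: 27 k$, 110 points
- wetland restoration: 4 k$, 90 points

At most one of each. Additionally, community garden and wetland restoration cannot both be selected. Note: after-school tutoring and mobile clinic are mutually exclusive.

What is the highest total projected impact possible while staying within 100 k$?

571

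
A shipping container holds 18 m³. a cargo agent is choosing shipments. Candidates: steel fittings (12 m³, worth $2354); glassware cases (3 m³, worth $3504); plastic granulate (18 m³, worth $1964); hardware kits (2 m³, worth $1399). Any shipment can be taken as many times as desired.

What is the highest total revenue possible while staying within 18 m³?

21024

Best packing: 6×glassware cases — 18 m³, 21024 total.
No other feasible combination exceeds 21024.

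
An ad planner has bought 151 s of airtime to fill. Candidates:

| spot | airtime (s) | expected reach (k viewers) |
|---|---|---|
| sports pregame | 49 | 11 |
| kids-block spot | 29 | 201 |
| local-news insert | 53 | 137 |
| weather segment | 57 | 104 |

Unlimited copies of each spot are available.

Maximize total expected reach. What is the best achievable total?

The ratio ordering already packs tightly: 5×kids-block spot, 145 s, 1005.

1005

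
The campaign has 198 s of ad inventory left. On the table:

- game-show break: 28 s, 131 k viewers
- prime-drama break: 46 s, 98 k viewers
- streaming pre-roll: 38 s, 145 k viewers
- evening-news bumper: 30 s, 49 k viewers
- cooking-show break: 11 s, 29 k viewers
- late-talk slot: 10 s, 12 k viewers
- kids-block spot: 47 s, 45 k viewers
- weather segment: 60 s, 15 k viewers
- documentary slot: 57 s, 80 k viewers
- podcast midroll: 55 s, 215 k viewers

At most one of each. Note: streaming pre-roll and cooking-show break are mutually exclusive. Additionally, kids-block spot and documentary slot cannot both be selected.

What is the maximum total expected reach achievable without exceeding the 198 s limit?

638

Best packing: game-show break + prime-drama break + streaming pre-roll + evening-news bumper + podcast midroll — 197 s, 638 total.
Runner-up game-show break + prime-drama break + streaming pre-roll + late-talk slot + podcast midroll tops out at 601.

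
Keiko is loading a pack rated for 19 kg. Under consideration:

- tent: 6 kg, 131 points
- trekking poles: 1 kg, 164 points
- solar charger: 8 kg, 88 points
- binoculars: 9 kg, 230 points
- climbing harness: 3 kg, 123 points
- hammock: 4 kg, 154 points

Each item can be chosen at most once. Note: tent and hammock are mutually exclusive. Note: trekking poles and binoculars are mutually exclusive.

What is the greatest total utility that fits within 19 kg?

Taking trekking poles + solar charger + climbing harness + hammock: 16 kg used, 529 in utility.

529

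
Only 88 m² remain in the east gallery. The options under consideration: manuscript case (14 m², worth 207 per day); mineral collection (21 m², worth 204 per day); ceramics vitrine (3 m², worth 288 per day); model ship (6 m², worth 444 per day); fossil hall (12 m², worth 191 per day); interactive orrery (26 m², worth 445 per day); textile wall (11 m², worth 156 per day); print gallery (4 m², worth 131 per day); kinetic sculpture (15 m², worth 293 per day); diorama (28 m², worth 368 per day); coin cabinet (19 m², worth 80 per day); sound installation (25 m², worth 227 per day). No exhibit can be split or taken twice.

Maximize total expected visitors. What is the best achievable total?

By expected visitors per m²: ceramics vitrine 96.00, model ship 74.00, print gallery 32.75 lead.
Taking the top-ratio exhibits first gives manuscript case + ceramics vitrine + model ship + fossil hall + interactive orrery + print gallery + kinetic sculpture for 1999 (80 m²).
Replace print gallery with textile wall: the trade gains 25 net, giving 2024 at 87 m².
No other feasible combination exceeds 2024.

2024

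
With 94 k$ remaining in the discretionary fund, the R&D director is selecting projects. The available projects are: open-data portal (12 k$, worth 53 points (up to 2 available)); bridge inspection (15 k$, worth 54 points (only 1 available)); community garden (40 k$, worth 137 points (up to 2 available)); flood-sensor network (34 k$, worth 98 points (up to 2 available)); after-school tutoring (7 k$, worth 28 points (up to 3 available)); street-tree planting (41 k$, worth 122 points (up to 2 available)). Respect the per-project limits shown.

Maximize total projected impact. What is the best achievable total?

Density check — open-data portal 4.42, after-school tutoring 4.00, bridge inspection 3.60, community garden 3.42 are the best per k$.
Taking the top-ratio projects first gives 2×open-data portal + bridge inspection + flood-sensor network + 3×after-school tutoring for 342 (94 k$).
The 41 k$ tied up in flood-sensor network and after-school tutoring is better spent on community garden — total rises to 353 (93 k$).

353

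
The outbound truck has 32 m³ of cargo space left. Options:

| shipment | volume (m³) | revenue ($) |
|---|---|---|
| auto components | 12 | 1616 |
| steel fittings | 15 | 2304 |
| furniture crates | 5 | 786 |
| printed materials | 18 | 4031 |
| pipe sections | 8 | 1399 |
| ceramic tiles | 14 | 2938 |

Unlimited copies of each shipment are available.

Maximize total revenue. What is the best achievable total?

6969

Printed materials + ceramic tiles uses 32 of the 32 m³ and totals 6969.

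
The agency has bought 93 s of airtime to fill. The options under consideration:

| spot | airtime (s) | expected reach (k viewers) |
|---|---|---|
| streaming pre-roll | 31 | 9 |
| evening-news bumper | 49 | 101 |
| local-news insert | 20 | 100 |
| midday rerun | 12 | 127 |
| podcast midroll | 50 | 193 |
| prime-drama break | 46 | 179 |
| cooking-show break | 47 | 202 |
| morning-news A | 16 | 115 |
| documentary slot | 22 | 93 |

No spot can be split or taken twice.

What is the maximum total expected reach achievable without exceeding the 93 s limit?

Greedy by ratio would take local-news insert + midday rerun + morning-news A + documentary slot: 70 s used, total 435.
Replace local-news insert and documentary slot with cooking-show break: the trade gains 9 net, giving 444 at 75 s.
The closest alternative, midday rerun + podcast midroll + morning-news A, reaches only 435.

444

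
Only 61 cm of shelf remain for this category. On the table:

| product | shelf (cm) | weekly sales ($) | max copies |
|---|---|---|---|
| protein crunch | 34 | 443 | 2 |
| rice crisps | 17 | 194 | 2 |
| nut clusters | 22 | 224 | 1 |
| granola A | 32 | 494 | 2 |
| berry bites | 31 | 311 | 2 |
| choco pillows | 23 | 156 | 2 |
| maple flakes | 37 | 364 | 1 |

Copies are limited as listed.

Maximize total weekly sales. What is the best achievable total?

718

The ratio heuristic lands on rice crisps + granola A (688) but leaves 12 cm idle.
Replace rice crisps with nut clusters: the trade gains 30 net, giving 718 at 54 cm.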